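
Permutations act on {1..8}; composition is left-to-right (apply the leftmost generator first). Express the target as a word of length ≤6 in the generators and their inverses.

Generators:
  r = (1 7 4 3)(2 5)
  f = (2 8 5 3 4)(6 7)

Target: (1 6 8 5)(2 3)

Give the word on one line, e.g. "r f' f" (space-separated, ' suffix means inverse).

  after f: (2 8 5 3 4)(6 7)
  after r: (1 7 6 4 5)(2 8)
  after f': (1 6 3 5)(4 8)
  after f': (1 7 6 5)(2 4)(3 8)
  after f': (1 6 8 5)(2 3)

f r f' f' f'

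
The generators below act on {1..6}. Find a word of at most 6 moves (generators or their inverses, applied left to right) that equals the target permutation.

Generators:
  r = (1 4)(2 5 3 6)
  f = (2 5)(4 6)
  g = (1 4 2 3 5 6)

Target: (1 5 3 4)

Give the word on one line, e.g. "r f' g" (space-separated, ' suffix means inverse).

r f r' g' f

  after r: (1 4)(2 5 3 6)
  after f: (1 6 5 3 4)
  after r': (1 3)(2 6)
  after g': (1 2 5 3 6 4)
  after f: (1 5 3 4)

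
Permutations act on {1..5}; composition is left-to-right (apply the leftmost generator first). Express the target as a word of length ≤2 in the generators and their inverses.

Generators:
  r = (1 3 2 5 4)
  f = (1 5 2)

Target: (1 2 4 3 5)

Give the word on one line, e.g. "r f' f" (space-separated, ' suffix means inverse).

  after r: (1 3 2 5 4)
  after r: (1 2 4 3 5)

r r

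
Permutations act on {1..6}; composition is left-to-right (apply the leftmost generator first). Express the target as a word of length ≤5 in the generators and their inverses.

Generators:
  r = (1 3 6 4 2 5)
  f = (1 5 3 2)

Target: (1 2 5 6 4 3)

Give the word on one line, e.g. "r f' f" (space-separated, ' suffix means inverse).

  after f: (1 5 3 2)
  after r: (2 3 5 6 4)
  after f': (1 2 5 6 4 3)

f r f'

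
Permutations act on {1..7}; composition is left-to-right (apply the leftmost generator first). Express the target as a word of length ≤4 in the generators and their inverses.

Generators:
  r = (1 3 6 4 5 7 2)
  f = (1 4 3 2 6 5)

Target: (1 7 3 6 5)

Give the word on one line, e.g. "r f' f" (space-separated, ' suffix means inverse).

  after f': (1 5 6 2 3 4)
  after r: (1 7 2 6)(3 5 4)
  after f': (1 7 3 6 5)

f' r f'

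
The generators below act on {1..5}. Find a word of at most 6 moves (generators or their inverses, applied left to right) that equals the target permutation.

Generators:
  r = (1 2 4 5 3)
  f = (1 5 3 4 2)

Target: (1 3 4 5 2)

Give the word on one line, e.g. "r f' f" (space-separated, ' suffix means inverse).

f r' f f r'

  after f: (1 5 3 4 2)
  after r': (1 4)(2 3)
  after f: (1 2 4 5 3)
  after f: (3 5 4)
  after r': (1 3 4 5 2)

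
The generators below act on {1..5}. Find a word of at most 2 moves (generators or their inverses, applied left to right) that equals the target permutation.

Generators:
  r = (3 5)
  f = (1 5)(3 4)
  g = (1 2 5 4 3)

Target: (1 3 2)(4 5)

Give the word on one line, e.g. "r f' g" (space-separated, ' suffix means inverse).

r g'

  after r: (3 5)
  after g': (1 3 2)(4 5)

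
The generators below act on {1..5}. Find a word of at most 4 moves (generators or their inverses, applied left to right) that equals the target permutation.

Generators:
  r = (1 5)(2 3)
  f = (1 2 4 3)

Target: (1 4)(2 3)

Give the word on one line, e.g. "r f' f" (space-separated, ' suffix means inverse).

f r r f

  after f: (1 2 4 3)
  after r: (1 3 5)(2 4)
  after r: (1 2 4 3)
  after f: (1 4)(2 3)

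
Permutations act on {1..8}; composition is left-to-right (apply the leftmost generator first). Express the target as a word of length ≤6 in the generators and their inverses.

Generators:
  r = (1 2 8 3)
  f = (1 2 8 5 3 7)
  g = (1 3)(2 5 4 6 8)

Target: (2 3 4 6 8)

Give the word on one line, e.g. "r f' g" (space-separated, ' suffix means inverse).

  after g': (1 3)(2 8 6 4 5)
  after r: (2 3)(4 5 8 6)
  after g: (1 3 5 2)
  after g: (2 3 4 6 8)

g' r g g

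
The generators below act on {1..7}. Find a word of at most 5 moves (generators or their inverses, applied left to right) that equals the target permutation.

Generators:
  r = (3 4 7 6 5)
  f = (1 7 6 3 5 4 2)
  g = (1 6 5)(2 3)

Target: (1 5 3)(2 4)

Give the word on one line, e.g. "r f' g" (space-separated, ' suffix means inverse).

  after r': (3 5 6 7 4)
  after g: (1 6 7 4 2 3)
  after r: (1 5 3)(2 4)

r' g r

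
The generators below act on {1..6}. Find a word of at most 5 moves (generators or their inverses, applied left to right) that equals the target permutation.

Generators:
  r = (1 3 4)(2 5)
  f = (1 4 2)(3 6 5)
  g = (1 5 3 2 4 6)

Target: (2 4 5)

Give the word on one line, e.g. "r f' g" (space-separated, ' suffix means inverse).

g r f' f'

  after g: (1 5 3 2 4 6)
  after r: (1 2)(3 5 4 6)
  after f': (1 4 3 6 5)
  after f': (2 4 5)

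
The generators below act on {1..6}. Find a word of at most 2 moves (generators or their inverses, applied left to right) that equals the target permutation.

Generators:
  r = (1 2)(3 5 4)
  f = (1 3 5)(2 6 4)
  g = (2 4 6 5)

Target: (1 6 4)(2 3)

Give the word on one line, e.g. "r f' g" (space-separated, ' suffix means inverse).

  after r': (1 2)(3 4 5)
  after f: (1 6 4)(2 3)

r' f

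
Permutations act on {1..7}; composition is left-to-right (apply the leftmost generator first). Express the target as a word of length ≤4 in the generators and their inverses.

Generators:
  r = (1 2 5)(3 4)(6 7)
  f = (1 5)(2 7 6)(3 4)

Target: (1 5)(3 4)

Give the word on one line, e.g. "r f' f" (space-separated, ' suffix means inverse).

  after f: (1 5)(2 7 6)(3 4)
  after f: (2 6 7)
  after f: (1 5)(3 4)

f f f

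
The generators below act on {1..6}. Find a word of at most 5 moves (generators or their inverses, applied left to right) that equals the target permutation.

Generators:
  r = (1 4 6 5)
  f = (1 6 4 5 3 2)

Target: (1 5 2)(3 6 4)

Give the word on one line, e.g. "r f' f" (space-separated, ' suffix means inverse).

  after f: (1 6 4 5 3 2)
  after f: (1 4 3)(2 6 5)
  after r': (2 4 3 5)
  after r': (1 5 2)(3 6 4)

f f r' r'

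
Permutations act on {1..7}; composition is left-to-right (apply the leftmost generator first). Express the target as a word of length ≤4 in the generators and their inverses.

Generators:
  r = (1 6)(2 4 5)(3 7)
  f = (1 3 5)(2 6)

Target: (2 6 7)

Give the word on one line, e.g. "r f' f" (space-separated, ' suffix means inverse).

r' f' f' r

  after r': (1 6)(2 5 4)(3 7)
  after f': (1 2 3 7)(4 6 5)
  after f': (1 6 3 7 5 4 2)
  after r: (2 6 7)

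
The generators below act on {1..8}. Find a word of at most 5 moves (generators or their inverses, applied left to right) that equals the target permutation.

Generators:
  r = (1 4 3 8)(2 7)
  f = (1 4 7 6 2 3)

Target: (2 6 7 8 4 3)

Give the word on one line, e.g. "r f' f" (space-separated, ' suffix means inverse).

  after f': (1 3 2 6 7 4)
  after r: (1 8)(2 6)(3 7)
  after r: (2 6 7 8 4 3)

f' r r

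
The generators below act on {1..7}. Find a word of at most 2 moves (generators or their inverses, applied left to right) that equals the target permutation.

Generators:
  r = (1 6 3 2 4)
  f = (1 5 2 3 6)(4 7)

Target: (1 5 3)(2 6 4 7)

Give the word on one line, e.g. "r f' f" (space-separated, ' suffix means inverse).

f r'

  after f: (1 5 2 3 6)(4 7)
  after r': (1 5 3)(2 6 4 7)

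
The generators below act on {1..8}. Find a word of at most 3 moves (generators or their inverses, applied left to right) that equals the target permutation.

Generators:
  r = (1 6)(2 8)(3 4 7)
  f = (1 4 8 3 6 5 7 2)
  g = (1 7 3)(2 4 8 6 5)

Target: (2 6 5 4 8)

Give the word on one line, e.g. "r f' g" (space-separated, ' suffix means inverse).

f g' f

  after f: (1 4 8 3 6 5 7 2)
  after g': (1 2 3 8 7 5)
  after f: (2 6 5 4 8)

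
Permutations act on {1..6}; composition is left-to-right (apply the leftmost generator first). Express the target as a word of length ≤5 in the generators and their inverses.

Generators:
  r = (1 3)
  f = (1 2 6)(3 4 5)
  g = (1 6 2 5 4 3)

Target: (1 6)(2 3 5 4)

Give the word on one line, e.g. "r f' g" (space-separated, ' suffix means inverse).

f g' r r r

  after f: (1 2 6)(3 4 5)
  after g': (1 6 3 5 4 2)
  after r: (1 6)(2 3 5 4)
  after r: (1 6 3 5 4 2)
  after r: (1 6)(2 3 5 4)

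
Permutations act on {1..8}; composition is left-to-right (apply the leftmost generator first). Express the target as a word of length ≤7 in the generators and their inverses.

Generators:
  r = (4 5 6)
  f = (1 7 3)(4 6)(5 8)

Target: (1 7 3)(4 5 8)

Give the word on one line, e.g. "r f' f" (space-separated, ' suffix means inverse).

r f' r' r' f'

  after r: (4 5 6)
  after f': (1 3 7)(4 8 5)
  after r': (1 3 7)(4 8)(5 6)
  after r': (1 3 7)(4 8 6)
  after f': (1 7 3)(4 5 8)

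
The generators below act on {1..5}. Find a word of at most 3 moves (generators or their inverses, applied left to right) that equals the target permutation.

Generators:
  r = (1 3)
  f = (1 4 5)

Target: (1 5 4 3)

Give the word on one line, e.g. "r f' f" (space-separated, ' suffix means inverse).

  after f': (1 5 4)
  after r: (1 5 4 3)

f' r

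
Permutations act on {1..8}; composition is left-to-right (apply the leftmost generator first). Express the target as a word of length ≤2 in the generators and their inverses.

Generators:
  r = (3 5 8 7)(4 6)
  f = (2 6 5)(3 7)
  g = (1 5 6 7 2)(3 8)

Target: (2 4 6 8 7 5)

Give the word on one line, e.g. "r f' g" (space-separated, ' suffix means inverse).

  after f: (2 6 5)(3 7)
  after r: (2 4 6 8 7 5)

f r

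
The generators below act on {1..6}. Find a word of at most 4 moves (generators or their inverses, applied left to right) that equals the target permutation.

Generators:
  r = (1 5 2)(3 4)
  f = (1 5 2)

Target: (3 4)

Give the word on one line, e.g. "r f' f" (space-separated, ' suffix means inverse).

  after f: (1 5 2)
  after r': (3 4)

f r'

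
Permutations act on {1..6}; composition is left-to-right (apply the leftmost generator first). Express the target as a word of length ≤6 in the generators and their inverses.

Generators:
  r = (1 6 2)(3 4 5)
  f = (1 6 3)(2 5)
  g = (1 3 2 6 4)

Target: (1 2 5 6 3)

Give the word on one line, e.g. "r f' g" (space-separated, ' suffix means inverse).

  after f: (1 6 3)(2 5)
  after f: (1 3 6)
  after r: (1 4 5 3 2)
  after g: (2 3 6 4 5)
  after r': (1 2 5 6 3)

f f r g r'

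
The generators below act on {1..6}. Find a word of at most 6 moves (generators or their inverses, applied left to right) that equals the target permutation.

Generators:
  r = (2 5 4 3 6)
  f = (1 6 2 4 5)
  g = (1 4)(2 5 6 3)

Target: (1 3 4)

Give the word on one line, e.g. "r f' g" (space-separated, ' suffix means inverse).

r' g' r' f' r

  after r': (2 6 3 4 5)
  after g': (1 4 2 5 3)
  after r': (1 5 4 6 3)
  after f': (1 4)(2 6 3 5)
  after r: (1 3 4)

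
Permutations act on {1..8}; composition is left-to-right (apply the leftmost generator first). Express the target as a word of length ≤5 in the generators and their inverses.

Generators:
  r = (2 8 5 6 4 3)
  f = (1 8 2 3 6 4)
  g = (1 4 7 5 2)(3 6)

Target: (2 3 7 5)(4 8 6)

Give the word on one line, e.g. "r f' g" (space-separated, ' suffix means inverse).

f f g

  after f: (1 8 2 3 6 4)
  after f: (1 2 6)(3 4 8)
  after g: (2 3 7 5)(4 8 6)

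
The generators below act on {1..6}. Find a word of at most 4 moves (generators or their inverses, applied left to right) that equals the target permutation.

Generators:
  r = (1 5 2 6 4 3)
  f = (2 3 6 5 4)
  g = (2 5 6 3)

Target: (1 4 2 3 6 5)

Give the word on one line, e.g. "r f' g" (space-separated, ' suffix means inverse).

r' f' f'

  after r': (1 3 4 6 2 5)
  after f': (1 2 6 4 3 5)
  after f': (1 4 2 3 6 5)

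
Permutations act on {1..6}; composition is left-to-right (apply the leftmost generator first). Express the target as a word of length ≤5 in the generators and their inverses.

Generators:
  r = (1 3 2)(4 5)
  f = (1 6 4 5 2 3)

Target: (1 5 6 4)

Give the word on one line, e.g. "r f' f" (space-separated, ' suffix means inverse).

  after f: (1 6 4 5 2 3)
  after r': (1 6 5 3 2)
  after r': (1 6 4 5)
  after f: (1 4 2 3)(5 6)
  after r: (1 5 6 4)

f r' r' f r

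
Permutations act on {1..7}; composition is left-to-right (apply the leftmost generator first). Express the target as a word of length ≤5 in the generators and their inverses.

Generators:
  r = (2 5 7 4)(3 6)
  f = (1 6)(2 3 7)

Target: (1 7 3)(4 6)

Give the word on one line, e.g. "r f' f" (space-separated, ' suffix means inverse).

  after r: (2 5 7 4)(3 6)
  after f: (1 6 7 4 3)(2 5)
  after r: (1 3)(2 7)(4 6)
  after f': (1 2 3 6 4)
  after f': (1 7 3)(4 6)

r f r f' f'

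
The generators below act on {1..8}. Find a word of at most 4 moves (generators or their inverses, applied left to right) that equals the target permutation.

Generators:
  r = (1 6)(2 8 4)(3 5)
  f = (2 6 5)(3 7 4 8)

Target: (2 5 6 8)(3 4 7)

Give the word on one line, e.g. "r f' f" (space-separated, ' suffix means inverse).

f' r' r'

  after f': (2 5 6)(3 8 4 7)
  after r': (1 6 4 7 5)(2 3)
  after r': (2 5 6 8)(3 4 7)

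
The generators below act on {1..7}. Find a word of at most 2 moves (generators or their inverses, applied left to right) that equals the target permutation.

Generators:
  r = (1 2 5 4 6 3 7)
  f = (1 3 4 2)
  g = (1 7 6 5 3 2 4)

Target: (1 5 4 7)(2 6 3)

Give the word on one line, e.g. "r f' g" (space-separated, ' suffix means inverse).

f' r

  after f': (1 2 4 3)
  after r: (1 5 4 7)(2 6 3)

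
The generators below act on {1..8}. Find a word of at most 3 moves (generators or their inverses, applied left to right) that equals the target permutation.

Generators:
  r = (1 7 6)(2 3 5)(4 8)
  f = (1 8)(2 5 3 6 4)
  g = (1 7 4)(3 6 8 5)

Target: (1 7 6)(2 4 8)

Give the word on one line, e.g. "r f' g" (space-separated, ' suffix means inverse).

g f'

  after g: (1 7 4)(3 6 8 5)
  after f': (1 7 6)(2 4 8)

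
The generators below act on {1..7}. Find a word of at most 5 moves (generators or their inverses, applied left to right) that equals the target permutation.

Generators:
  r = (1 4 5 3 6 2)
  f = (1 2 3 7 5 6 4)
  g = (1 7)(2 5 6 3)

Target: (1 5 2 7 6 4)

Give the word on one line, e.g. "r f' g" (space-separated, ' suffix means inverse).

  after f: (1 2 3 7 5 6 4)
  after r': (1 6)(2 5 3 7 4)
  after f': (1 5 2 7 6 4)

f r' f'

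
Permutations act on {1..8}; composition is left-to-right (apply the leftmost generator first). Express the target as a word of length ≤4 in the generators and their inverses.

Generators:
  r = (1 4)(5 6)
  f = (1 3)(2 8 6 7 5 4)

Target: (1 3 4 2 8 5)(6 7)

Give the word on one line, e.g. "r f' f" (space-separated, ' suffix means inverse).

  after f: (1 3)(2 8 6 7 5 4)
  after r: (1 3 4 2 8 5)(6 7)

f r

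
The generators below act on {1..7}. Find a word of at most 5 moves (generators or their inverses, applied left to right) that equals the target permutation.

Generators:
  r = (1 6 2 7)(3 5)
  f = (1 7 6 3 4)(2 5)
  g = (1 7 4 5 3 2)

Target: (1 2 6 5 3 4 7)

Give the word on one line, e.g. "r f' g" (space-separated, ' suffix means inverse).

  after f': (1 4 3 6 7)(2 5)
  after f': (1 3 7 4 6)
  after f': (1 6 4 7 3)(2 5)
  after f': (1 7 6 3 4)
  after r': (1 2 6 5 3 4 7)

f' f' f' f' r'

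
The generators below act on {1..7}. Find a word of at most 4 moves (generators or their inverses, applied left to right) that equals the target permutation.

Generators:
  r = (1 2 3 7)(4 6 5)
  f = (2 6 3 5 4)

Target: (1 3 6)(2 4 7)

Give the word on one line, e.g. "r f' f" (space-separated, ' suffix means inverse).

  after f: (2 6 3 5 4)
  after r: (1 2 5 6 7)(3 4)
  after r: (1 3 6)(2 4 7)

f r r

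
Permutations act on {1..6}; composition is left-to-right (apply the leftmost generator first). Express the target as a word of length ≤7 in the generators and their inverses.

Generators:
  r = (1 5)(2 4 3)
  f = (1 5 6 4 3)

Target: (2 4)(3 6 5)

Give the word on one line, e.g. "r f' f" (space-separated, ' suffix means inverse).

  after r': (1 5)(2 3 4)
  after f: (1 6 4 2)
  after f: (1 4 2 5 6 3)
  after f: (1 3 5 4 2 6)
  after f: (2 4)(3 6 5)

r' f f f f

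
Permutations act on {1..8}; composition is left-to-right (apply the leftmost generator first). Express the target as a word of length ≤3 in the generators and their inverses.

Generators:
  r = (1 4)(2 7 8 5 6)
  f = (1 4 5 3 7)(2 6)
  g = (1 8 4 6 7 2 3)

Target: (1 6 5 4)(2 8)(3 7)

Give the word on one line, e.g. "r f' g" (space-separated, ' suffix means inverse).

f' r' r'

  after f': (1 7 3 5 4)(2 6)
  after r': (1 2 5)(3 8 7)
  after r': (1 6 5 4)(2 8)(3 7)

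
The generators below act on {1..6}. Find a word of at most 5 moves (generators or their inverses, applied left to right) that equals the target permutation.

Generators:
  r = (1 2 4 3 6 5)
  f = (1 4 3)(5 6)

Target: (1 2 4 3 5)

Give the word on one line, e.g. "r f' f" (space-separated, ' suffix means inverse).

  after r: (1 2 4 3 6 5)
  after f: (1 2 3 5 4)
  after f: (1 2)(3 6 5)
  after f: (1 2 4 3 5)

r f f f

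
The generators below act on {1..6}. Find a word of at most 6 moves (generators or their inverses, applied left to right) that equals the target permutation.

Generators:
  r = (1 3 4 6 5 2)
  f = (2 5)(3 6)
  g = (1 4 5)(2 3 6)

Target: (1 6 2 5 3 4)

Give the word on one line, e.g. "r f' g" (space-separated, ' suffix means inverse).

  after g: (1 4 5)(2 3 6)
  after f': (1 4 2 6 5)
  after g: (1 5 4 3 6)
  after r': (1 6 2 5 3 4)

g f' g r'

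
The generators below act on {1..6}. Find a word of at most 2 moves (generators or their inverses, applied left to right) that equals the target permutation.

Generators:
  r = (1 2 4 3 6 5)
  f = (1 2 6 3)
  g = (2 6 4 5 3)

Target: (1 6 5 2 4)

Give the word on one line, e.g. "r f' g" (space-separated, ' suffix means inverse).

  after r: (1 2 4 3 6 5)
  after f: (1 6 5 2 4)

r f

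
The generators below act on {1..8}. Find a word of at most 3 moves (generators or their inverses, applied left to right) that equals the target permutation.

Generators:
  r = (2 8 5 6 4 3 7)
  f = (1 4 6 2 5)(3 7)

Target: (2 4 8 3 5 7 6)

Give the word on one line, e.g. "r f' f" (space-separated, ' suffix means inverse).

  after r': (2 7 3 4 6 5 8)
  after r': (2 3 6 8 7 4 5)
  after r': (2 4 8 3 5 7 6)

r' r' r'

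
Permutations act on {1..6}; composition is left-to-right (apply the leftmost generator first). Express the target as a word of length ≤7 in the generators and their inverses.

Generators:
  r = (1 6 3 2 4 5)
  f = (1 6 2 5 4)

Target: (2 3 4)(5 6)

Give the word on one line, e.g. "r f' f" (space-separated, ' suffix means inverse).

f' r f' f' f'

  after f': (1 4 5 2 6)
  after r: (1 5 4)(2 3)
  after f': (1 2 3 6)
  after f': (1 6 4 5 2 3)
  after f': (2 3 4)(5 6)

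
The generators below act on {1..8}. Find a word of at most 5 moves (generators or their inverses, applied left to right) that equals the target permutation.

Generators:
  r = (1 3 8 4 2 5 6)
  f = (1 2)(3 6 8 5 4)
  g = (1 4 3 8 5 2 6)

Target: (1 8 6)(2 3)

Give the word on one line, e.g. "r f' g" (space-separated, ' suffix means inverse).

  after r': (1 6 5 2 4 8 3)
  after f': (1 3 2 5)(4 6 8)
  after g': (1 4 2 8)(3 5 6)
  after r': (1 8 6)(2 3)

r' f' g' r'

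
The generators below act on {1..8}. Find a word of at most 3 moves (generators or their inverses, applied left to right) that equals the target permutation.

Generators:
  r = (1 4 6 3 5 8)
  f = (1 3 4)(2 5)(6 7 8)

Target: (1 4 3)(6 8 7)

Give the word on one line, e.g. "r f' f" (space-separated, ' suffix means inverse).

f f

  after f: (1 3 4)(2 5)(6 7 8)
  after f: (1 4 3)(6 8 7)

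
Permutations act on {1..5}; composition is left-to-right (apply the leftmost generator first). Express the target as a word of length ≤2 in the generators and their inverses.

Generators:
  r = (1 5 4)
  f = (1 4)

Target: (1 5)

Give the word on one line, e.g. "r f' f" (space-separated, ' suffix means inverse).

r f

  after r: (1 5 4)
  after f: (1 5)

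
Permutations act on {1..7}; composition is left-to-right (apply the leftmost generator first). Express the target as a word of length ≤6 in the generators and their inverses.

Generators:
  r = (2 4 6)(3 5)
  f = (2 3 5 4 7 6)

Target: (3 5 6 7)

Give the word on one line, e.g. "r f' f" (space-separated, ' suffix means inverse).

f r f r r

  after f: (2 3 5 4 7 6)
  after r: (2 5 6 4 7)
  after f: (2 4 6 7 3 5)
  after r: (2 6 7 5 4)
  after r: (3 5 6 7)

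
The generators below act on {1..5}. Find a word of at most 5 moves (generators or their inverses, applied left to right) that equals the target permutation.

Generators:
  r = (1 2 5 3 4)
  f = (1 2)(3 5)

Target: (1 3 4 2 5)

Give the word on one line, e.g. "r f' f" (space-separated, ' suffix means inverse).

  after f: (1 2)(3 5)
  after r: (1 5 4)
  after r: (1 3 4 2 5)

f r r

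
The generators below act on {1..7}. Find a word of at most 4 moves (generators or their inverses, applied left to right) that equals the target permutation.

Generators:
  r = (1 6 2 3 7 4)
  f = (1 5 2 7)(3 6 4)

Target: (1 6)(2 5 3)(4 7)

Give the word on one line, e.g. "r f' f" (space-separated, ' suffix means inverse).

  after f': (1 7 2 5)(3 4 6)
  after r: (1 4 2 5 6 7 3)
  after r: (2 5)(3 6 4)
  after r: (1 6)(2 5 3)(4 7)

f' r r r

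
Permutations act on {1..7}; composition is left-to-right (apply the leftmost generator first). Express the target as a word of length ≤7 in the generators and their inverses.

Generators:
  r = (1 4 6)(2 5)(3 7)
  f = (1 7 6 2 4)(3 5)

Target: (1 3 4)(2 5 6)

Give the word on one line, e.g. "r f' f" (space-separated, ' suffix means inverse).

  after f: (1 7 6 2 4)(3 5)
  after f: (1 6 4 7 2)
  after f: (1 2 7 4 6)(3 5)
  after r': (1 5 7)(2 3)
  after f: (1 3 4)(2 5 6)

f f f r' f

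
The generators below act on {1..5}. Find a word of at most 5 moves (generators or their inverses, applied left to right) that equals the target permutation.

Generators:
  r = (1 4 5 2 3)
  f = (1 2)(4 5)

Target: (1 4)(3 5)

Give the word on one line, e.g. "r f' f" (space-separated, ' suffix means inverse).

  after r': (1 3 2 5 4)
  after r': (1 2 4 3 5)
  after r': (1 5 3 4 2)
  after f': (1 4)(3 5)

r' r' r' f'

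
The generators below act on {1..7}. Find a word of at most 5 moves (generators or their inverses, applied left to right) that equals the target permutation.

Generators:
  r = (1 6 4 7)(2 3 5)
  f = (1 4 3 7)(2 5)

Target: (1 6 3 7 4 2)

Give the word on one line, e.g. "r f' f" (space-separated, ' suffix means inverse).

f r' f f

  after f: (1 4 3 7)(2 5)
  after r': (1 6)(2 3 4)
  after f: (1 6 4 5 2 7)
  after f: (1 6 3 7 4 2)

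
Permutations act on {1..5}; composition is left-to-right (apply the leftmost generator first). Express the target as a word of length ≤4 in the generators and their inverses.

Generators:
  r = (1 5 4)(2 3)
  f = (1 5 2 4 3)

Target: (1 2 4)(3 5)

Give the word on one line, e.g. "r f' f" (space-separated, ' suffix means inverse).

r' f'

  after r': (1 4 5)(2 3)
  after f': (1 2 4)(3 5)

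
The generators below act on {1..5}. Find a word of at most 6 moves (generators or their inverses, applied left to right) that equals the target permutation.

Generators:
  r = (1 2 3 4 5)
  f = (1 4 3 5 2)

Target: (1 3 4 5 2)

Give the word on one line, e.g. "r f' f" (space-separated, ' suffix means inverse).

r f' f' f' r'

  after r: (1 2 3 4 5)
  after f': (1 5 2 4 3)
  after f': (1 3 2)
  after f': (1 4)(3 5)
  after r': (1 3 4 5 2)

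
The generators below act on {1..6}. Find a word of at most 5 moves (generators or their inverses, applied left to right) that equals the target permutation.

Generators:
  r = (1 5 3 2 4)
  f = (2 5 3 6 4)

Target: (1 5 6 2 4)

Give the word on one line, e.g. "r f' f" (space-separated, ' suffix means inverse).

f' f' r' r' f

  after f': (2 4 6 3 5)
  after f': (2 6 5 4 3)
  after r': (1 4 5 2 6)
  after r': (1 2 6 4)(3 5)
  after f: (1 5 6 2 4)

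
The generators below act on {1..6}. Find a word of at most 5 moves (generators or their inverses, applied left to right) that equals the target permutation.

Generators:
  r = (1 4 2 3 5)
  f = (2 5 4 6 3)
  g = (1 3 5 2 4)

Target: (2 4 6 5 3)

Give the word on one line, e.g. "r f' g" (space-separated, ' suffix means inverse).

  after f': (2 3 6 4 5)
  after g': (1 4 3 6 2)
  after f': (1 5 2)(3 4 6)
  after r: (2 4 6 5 3)

f' g' f' r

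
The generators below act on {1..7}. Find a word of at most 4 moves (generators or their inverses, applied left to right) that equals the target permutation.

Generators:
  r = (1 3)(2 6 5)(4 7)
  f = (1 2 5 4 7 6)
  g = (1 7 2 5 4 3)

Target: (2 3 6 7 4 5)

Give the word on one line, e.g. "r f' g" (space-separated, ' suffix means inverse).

  after r: (1 3)(2 6 5)(4 7)
  after f: (1 3 2)(4 6)
  after r: (2 3 6 7 4 5)

r f r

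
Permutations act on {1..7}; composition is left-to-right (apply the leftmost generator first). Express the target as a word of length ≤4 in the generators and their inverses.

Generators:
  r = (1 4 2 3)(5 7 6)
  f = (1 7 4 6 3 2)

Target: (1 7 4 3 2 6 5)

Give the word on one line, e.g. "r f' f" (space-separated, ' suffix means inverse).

  after r: (1 4 2 3)(5 7 6)
  after f': (1 7 4 3 2 6 5)

r f'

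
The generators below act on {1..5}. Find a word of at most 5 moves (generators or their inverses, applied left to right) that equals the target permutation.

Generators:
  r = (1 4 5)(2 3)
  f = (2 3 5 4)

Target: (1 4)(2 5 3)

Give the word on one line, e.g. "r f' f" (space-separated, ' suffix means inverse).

r' f r' r' r'

  after r': (1 5 4)(2 3)
  after f: (1 4)(2 5)
  after r': (2 4 5 3)
  after r': (1 5 2)
  after r': (1 4)(2 5 3)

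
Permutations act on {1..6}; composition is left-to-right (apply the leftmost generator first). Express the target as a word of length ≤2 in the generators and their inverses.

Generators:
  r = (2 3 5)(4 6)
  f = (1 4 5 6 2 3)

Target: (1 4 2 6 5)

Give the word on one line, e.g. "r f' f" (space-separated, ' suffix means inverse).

r' f

  after r': (2 5 3)(4 6)
  after f: (1 4 2 6 5)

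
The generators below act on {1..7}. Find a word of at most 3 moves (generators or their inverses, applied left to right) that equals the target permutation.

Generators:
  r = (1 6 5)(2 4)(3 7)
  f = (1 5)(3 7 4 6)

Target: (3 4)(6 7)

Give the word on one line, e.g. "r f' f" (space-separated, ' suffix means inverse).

  after f: (1 5)(3 7 4 6)
  after f: (3 4)(6 7)

f f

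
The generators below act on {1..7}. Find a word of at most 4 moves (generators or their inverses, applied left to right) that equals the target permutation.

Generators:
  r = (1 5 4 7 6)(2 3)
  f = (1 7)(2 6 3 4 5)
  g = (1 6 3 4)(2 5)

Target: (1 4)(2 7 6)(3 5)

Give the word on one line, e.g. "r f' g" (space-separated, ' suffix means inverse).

f r'

  after f: (1 7)(2 6 3 4 5)
  after r': (1 4)(2 7 6)(3 5)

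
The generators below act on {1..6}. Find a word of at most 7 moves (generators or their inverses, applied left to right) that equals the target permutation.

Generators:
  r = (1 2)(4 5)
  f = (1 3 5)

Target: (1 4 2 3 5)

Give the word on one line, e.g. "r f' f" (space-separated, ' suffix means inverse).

f r f' f' r'

  after f: (1 3 5)
  after r: (1 3 4 5 2)
  after f': (2 5)(3 4)
  after f': (1 5 2 3 4)
  after r': (1 4 2 3 5)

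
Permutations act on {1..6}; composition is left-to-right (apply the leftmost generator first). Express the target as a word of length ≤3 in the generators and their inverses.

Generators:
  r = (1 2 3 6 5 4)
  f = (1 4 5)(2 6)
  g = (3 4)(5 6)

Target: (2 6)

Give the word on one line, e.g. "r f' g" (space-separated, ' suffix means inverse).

f' f' f'

  after f': (1 5 4)(2 6)
  after f': (1 4 5)
  after f': (2 6)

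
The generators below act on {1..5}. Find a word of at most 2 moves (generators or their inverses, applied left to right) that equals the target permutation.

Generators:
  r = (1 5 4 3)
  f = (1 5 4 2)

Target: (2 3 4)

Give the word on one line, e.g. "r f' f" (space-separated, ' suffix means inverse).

  after f: (1 5 4 2)
  after r': (2 3 4)

f r'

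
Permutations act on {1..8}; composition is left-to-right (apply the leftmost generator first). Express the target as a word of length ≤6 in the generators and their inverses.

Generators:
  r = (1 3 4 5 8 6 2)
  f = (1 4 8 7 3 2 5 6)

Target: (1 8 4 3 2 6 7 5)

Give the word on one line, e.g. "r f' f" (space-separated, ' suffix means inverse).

  after f: (1 4 8 7 3 2 5 6)
  after r': (1 3 6 2 4 5 8 7)
  after f': (1 7 6 3 5 4 2)
  after f': (1 8 4 3 2 6 7 5)

f r' f' f'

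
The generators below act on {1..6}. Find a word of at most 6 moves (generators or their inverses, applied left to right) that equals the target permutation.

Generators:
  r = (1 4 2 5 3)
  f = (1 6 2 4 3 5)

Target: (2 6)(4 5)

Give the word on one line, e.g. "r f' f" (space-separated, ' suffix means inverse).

f r' f r' r'

  after f: (1 6 2 4 3 5)
  after r': (1 6 4 5 3 2)
  after f: (1 2 6 3 4)
  after r': (1 4 3)(2 6 5)
  after r': (2 6)(4 5)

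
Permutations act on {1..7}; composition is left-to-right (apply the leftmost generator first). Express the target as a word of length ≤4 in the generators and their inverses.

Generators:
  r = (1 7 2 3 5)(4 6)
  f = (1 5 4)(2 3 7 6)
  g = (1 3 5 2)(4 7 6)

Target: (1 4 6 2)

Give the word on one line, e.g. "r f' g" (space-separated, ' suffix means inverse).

g' r' g'

  after g': (1 2 5 3)(4 6 7)
  after r': (1 7 6)(2 3 5)
  after g': (1 4 6 2)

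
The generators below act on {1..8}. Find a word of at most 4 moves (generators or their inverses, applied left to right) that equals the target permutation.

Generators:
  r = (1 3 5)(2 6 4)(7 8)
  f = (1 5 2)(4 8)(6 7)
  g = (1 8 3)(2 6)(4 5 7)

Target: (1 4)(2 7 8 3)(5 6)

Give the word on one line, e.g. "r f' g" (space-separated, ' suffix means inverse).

  after g: (1 8 3)(2 6)(4 5 7)
  after f': (1 4)(2 7 8 3)(5 6)

g f'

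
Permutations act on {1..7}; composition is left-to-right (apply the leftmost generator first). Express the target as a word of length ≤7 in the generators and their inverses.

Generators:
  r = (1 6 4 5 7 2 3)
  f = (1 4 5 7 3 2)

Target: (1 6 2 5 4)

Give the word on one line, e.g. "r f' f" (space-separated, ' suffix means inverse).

r f f f f

  after r: (1 6 4 5 7 2 3)
  after f: (1 6 5 3 4 7)
  after f: (1 6 7 4 3 5 2)
  after f: (1 6 3 7 5)(2 4)
  after f: (1 6 2 5 4)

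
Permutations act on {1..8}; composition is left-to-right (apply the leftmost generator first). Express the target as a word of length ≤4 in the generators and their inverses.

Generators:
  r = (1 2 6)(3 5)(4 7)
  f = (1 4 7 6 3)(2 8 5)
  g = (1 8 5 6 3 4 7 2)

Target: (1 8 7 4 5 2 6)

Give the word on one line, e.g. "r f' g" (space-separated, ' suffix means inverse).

f' r f'

  after f': (1 3 6 7 4)(2 5 8)
  after r: (1 5 8 6 4 2 3)
  after f': (1 8 7 4 5 2 6)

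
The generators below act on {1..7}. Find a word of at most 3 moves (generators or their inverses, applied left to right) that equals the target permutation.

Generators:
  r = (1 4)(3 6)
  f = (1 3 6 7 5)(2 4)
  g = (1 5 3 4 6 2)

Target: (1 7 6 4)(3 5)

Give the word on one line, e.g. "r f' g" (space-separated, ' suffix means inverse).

f' f' r'

  after f': (1 5 7 6 3)(2 4)
  after f': (1 7 3 5 6)
  after r': (1 7 6 4)(3 5)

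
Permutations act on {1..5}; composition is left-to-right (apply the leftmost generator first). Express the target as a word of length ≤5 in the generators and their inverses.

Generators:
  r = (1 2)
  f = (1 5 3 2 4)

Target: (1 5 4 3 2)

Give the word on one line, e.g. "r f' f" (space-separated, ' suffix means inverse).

  after r: (1 2)
  after f': (1 3 5)(2 4)
  after f': (1 5 4 3)
  after r': (1 5 4 3 2)

r f' f' r'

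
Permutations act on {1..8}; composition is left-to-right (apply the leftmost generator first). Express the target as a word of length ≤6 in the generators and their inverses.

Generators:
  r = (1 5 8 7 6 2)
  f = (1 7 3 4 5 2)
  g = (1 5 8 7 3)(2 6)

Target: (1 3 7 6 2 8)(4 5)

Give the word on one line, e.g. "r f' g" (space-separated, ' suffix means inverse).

  after r: (1 5 8 7 6 2)
  after r: (1 8 6)(2 5 7)
  after g: (1 7 6 5 3)(2 8)
  after f: (1 3 7 6 2 8)(4 5)

r r g f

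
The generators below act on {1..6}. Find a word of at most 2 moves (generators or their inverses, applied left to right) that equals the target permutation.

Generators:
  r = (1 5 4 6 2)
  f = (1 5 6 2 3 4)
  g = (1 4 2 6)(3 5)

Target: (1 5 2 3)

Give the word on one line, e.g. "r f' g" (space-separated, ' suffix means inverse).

g' f'

  after g': (1 6 2 4)(3 5)
  after f': (1 5 2 3)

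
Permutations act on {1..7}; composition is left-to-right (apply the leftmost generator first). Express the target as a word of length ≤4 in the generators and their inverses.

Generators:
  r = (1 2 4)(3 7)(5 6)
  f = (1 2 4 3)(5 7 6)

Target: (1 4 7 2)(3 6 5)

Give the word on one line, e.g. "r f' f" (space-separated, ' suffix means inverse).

  after r: (1 2 4)(3 7)(5 6)
  after f': (3 5 7 4)
  after r': (1 4 7 2)(3 6 5)

r f' r'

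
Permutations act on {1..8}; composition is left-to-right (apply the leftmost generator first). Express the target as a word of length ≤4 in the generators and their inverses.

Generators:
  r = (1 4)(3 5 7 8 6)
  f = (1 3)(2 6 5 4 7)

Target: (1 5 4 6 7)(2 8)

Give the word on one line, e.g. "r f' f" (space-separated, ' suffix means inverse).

  after r': (1 4)(3 6 8 7 5)
  after f: (1 7 4 3 5)(2 6 8)
  after r': (1 5 4 6 7)(2 8)

r' f r'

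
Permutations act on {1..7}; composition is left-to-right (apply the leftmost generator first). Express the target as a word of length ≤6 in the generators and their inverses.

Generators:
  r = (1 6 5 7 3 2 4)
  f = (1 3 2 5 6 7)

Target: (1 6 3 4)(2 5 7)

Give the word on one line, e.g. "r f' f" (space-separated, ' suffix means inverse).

r' f r' f f

  after r': (1 4 2 3 7 5 6)
  after f: (1 4 5 7 6 3)
  after r': (1 2 3 4 6 7)
  after f: (1 5 6)(3 4 7)
  after f: (1 6 3 4)(2 5 7)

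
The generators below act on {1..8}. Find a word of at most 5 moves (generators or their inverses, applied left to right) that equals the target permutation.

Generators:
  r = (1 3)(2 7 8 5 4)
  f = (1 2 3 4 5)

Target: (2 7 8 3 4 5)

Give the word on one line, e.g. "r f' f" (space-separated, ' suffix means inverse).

  after r: (1 3)(2 7 8 5 4)
  after f': (1 2 7 8 4)(3 5)
  after f': (2 7 8 3 4 5)

r f' f'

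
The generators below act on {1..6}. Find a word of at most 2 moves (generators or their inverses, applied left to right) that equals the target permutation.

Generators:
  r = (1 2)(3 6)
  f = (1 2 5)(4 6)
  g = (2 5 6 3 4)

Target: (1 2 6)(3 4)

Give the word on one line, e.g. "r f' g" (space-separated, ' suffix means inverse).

  after g': (2 4 3 6 5)
  after f: (1 2 6)(3 4)

g' f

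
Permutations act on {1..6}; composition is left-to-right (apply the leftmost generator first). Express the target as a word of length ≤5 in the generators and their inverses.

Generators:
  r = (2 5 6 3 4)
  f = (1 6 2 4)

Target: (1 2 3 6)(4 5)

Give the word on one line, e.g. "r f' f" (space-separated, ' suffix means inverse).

  after r': (2 4 3 6 5)
  after f': (1 4 3)(5 6)
  after r': (1 3)(2 4 6)
  after r': (1 6 4 5 2 3)
  after f: (1 2 3 6)(4 5)

r' f' r' r' f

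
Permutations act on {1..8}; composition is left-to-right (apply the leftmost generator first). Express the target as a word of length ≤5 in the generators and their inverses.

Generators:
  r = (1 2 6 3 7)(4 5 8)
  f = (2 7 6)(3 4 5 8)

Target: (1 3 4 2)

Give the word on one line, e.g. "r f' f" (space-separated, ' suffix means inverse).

  after f': (2 6 7)(3 8 5 4)
  after r': (1 7)(3 5 8 4 6)
  after r': (1 3 4 2)

f' r' r'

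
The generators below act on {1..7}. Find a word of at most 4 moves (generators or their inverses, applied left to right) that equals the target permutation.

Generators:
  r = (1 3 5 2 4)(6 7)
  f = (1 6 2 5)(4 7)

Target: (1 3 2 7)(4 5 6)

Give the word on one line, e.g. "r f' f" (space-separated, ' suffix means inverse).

  after r: (1 3 5 2 4)(6 7)
  after f': (1 3 2 7)(4 5 6)

r f'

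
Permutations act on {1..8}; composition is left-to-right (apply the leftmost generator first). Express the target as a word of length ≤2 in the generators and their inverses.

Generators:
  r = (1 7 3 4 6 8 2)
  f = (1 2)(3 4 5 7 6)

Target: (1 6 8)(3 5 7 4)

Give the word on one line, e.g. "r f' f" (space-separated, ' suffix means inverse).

  after r: (1 7 3 4 6 8 2)
  after f: (1 6 8)(3 5 7 4)

r f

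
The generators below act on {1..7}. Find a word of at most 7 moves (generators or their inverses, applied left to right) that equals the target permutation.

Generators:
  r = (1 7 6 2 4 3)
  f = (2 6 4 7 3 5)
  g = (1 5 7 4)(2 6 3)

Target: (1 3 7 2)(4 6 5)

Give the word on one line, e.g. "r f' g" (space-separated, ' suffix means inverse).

g r r g' r'

  after g: (1 5 7 4)(2 6 3)
  after r: (1 5 6)(3 4 7)
  after r: (1 5 2 4 6 7)
  after g': (2 7 4)(3 6 5)
  after r': (1 3 7 2)(4 6 5)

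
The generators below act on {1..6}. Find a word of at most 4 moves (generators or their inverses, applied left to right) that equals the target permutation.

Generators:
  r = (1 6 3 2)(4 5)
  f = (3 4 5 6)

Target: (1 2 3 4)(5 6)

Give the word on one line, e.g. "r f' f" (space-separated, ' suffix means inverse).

  after f': (3 6 5 4)
  after f': (3 5)(4 6)
  after r': (1 2 3 4)(5 6)

f' f' r'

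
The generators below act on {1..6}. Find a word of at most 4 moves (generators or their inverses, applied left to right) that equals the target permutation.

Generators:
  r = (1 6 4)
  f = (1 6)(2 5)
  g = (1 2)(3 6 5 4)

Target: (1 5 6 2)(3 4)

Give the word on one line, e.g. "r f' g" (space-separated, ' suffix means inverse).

  after r: (1 6 4)
  after r: (1 4 6)
  after g': (1 5 6 2)(3 4)

r r g'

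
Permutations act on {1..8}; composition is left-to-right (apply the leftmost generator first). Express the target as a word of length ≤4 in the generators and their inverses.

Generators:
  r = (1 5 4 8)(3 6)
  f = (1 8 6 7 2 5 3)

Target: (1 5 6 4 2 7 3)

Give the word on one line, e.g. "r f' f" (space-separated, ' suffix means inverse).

  after r': (1 8 4 5)(3 6)
  after f': (2 7 6 5 3 8 4)
  after r: (1 5 6 4 2 7 3)

r' f' r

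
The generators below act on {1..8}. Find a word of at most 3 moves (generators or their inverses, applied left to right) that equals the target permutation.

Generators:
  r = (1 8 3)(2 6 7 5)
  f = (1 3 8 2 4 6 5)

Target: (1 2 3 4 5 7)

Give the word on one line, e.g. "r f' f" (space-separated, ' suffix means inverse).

  after r': (1 3 8)(2 5 7 6)
  after f: (1 8 3 2)(4 6)(5 7)
  after f: (1 2 3 4 5 7)

r' f f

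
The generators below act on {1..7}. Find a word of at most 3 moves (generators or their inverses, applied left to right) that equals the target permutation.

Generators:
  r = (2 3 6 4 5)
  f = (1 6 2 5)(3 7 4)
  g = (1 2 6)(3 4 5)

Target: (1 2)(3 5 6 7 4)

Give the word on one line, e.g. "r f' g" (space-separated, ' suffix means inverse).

  after r: (2 3 6 4 5)
  after g': (1 6 3 2 5)
  after f: (1 2)(3 5 6 7 4)

r g' f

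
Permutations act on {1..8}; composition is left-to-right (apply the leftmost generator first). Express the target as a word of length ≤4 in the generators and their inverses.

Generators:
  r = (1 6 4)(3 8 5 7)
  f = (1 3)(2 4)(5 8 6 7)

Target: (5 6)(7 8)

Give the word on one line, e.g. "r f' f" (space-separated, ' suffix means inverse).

f' f'

  after f': (1 3)(2 4)(5 7 6 8)
  after f': (5 6)(7 8)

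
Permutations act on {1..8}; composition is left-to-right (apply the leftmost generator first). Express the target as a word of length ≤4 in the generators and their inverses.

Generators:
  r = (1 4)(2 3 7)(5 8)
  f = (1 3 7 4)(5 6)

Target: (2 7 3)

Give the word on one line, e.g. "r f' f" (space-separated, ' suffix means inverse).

  after r: (1 4)(2 3 7)(5 8)
  after r: (2 7 3)

r r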